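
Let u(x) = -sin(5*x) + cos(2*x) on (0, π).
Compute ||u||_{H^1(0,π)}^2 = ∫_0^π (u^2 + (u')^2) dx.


||u||_{H^1(0,π)}^2 = -100/21 + 31*π/2

u'(x) = -2*sin(2*x) - 5*cos(5*x).
Expand u² and (u')² and integrate term by term on (0, π), using: for integers n ≥ 1, ∫_0^π sin²(nx) dx = ∫_0^π cos²(nx) dx = π/2; for n ≠ n', ∫_0^π sin(nx)sin(n'x) dx = ∫_0^π cos(nx)cos(n'x) dx = 0; and by product-to-sum, ∫_0^π sin(nx)cos(n'x) dx = ½∫_0^π [sin((n+n')x) + sin((n−n')x)] dx, which is 0 when n+n' is even and 2n/(n²−n'²) when n+n' is odd (it need not vanish on (0, π)).
  u² squared terms: (-1)²·∫sin(5x)² dx = 1·π/2 = π/2;  (1)²·∫cos(2x)² dx = 1·π/2 = π/2.
  u² cross terms: 2·(-1)·(1)·∫sin(5x)·cos(2x) dx = -2·(10/21) = -20/21.
  So ∫_0^π u² dx = π/2 + π/2 − 20/21 = -20/21 + π.
  (u')² squared terms: (-5)²·∫cos(5x)² dx = 25·π/2 = 25*π/2;  (-2)²·∫sin(2x)² dx = 4·π/2 = 2*π.
  (u')² cross terms: 2·(-5)·(-2)·∫cos(5x)·sin(2x) dx = 20·(-4/21) = -80/21.
  So ∫_0^π (u')² dx = 25*π/2 + 2*π − 80/21 = -80/21 + 29*π/2.
||u||_{H^1}^2 = (-20/21 + π) + (-80/21 + 29*π/2) = -100/21 + 31*π/2.


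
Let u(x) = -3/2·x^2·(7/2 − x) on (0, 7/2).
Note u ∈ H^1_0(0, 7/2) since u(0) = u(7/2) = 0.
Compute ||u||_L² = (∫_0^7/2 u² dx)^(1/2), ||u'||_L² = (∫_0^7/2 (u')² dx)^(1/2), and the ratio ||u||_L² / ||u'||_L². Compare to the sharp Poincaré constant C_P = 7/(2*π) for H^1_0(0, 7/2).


||u||_L² / ||u'||_L² = sqrt(14)/4 < C_P = 7/(2*π).

u(x) = -3/2·x^2·(7/2 − x), so u'(x) = 3*x*(3*x - 7)/2.
u(x) = -3/2·x^2·(7/2 − x) vanishes at x = 0 and x = 7/2, so u ∈ H^1_0(0, 7/2). Differentiate via the product rule and integrate the resulting polynomials term by term.
  ∫_0^7/2 u² dx = ∫_0^7/2 (9*x^6/4 - 63*x^5/4 + 441*x^4/16) dx. Term by term:
    ∫_0^7/2 9*x^6/4 dx = 1058841/512;  ∫_0^7/2 -63*x^5/4 dx = -2470629/512;  ∫_0^7/2 441*x^4/16 dx = 7411887/2560.
  Sum: 1058841/512 − 2470629/512 + 7411887/2560 = 352947/2560.
  ∫_0^7/2 (u')² dx = ∫_0^7/2 (81*x^4/4 - 189*x^3/2 + 441*x^2/4) dx. Term by term:
    ∫_0^7/2 81*x^4/4 dx = 1361367/640;  ∫_0^7/2 -189*x^3/2 dx = -453789/128;  ∫_0^7/2 441*x^2/4 dx = 50421/32.
  Sum: 1361367/640 − 453789/128 + 50421/32 = 50421/320.
∫_0^7/2 u² dx = 352947/2560, so ||u||_L² = 343*sqrt(30)/160.
∫_0^7/2 (u')² dx = 50421/320, so ||u'||_L² = 49*sqrt(105)/40.
Ratio ||u||_L² / ||u'||_L² = sqrt(14)/4.
Sharp Poincaré constant on H^1_0(0, 7/2) is C_P = L/π = 7/(2*π), achieved by sin(2*π/7·x).
A polynomial bump cannot attain the sharp Poincaré constant (only the first sine eigenfunction does), so the ratio is strictly less than C_P, consistent with ||u||_L² ≤ C_P ||u'||_L².


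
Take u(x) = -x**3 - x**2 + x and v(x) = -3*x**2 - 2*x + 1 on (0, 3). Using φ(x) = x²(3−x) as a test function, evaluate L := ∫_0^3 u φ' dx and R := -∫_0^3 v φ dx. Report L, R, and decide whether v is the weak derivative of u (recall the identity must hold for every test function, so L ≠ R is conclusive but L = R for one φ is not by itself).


LHS = 1809/20, RHS = 1809/20. Yes, v = u' weakly.

u(x) = -x**3 - x**2 + x, classical derivative u'(x) = -3*x**2 - 2*x + 1.
φ(x) = x²(3−x), so φ'(x) = 3*x*(2 - x).
Note φ(0) = φ(3) = 0, so the boundary term u·φ vanishes.
LHS = ∫_0^3 u(x) φ'(x) dx = ∫_0^3 (3*x^5 - 3*x^4 - 9*x^3 + 6*x^2) dx. Term by term:
  ∫_0^3 3*x^5 dx = 729/2;  ∫_0^3 -3*x^4 dx = -729/5;  ∫_0^3 -9*x^3 dx = -729/4;
  ∫_0^3 6*x^2 dx = 54.
Sum: 729/2 − 729/5 − 729/4 + 54 = 1809/20.
So LHS = 1809/20.
∫_0^3 v(x) φ(x) dx = ∫_0^3 (3*x^5 - 7*x^4 - 7*x^3 + 3*x^2) dx. Term by term:
  ∫_0^3 3*x^5 dx = 729/2;  ∫_0^3 -7*x^4 dx = -1701/5;  ∫_0^3 -7*x^3 dx = -567/4;
  ∫_0^3 3*x^2 dx = 27.
Sum: 729/2 − 1701/5 − 567/4 + 27 = -1809/20.
So RHS = -∫_0^3 v(x) φ(x) dx = 1809/20.
LHS = RHS, so the identity holds for this test φ.
Moreover u is smooth here and v(x) = u'(x) = -3*x**2 - 2*x + 1 pointwise, so the identity holds for every test function. Hence v is the weak derivative of u.


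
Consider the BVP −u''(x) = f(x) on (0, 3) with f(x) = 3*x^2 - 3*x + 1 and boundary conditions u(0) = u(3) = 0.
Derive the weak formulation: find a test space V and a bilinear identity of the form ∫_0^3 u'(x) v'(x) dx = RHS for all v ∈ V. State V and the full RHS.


V = H^1_0(0, 3) (so v(0) = v(3) = 0); weak form: ∫_0^3 u'v' dx = ∫_0^3 (3*x^2 - 3*x + 1) v dx for all v ∈ V.

Multiply both sides by a test function v and integrate from 0 to 3:
  ∫_0^3 −u''(x) v(x) dx = ∫_0^3 f(x) v(x) dx.
Integrate the LHS by parts once:
  ∫_0^3 −u'' v dx = −[u'(x) v(x)]_0^3 + ∫_0^3 u'(x) v'(x) dx.
Thus ∫_0^3 u'(x) v'(x) dx = ∫_0^3 f(x) v(x) dx + [u'(x) v(x)]_0^3.
Choose V so that boundary terms are either known or forced to vanish.
u is Dirichlet: u(0) = u(3) = 0. Let V = H^1_0(0, 3); then v(0) = v(3) = 0, and [u' v]_0^3 = 0.
Weak formulation: find u (satisfying any essential BC) such that ∫_0^3 u'(x) v'(x) dx = ∫_0^3 f v dx for all v ∈ V.
Substituting f(x) = 3*x^2 - 3*x + 1, the right-hand side is ∫_0^3 (3*x^2 - 3*x + 1) v dx.


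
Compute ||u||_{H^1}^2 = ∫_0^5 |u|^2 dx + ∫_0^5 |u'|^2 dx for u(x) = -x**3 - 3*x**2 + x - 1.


||u||_{H^1}^2 = 906410/21

The H^1 norm (squared) on an interval (0, L) is
  ||u||_{H^1}^2 = ∫_0^L u(x)^2 dx + ∫_0^L u'(x)^2 dx.
Compute u'(x) = -3*x**2 - 6*x + 1.
Then u(x)^2 = x**6 + 6*x**5 + 7*x**4 - 4*x**3 + 7*x**2 - 2*x + 1 and u'(x)^2 = 9*x**4 + 36*x**3 + 30*x**2 - 12*x + 1.
Integrate each monomial from 0 to 5 using ∫_0^5 c·x^n dx = c·5^(n+1)/(n+1):
  ∫_0^5 u(x)^2 dx = ∫_0^5 (x^6 + 6*x^5 + 7*x^4 - 4*x^3 + 7*x^2 - 2*x + 1) dx. Term by term:
    ∫_0^5 x^6 dx = 78125/7;  ∫_0^5 6*x^5 dx = 15625;  ∫_0^5 7*x^4 dx = 4375;
    ∫_0^5 -4*x^3 dx = -625;  ∫_0^5 7*x^2 dx = 875/3;  ∫_0^5 -2*x dx = -25;
    ∫_0^5 1 dx = 5.
  Sum: 78125/7 + 15625 + 4375 − 625 + 875/3 − 25 + 5 = 646955/21.
  ∫_0^5 u'(x)^2 dx = ∫_0^5 (9*x^4 + 36*x^3 + 30*x^2 - 12*x + 1) dx. Term by term:
    ∫_0^5 9*x^4 dx = 5625;  ∫_0^5 36*x^3 dx = 5625;  ∫_0^5 30*x^2 dx = 1250;
    ∫_0^5 -12*x dx = -150;  ∫_0^5 1 dx = 5.
  Sum: 5625 + 5625 + 1250 − 150 + 5 = 12355.
Adding: ||u||_{H^1}^2 = 646955/21 + 12355 = 906410/21.


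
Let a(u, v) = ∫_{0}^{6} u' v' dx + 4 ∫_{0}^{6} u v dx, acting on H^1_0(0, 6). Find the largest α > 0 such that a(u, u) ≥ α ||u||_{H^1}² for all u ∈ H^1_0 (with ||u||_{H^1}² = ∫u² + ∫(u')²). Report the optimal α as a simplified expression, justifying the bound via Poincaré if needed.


α = 1

Coercivity of a(·,·) on H^1_0(0, 6) means a(u, u) ≥ α ||u||_{H^1}² for every u ∈ H^1_0.
The interval has length L = 6, and Poincaré/coercivity depend only on L. Here a(u, u) = ∫(u')² + (4)·∫u².
Here c = 4 ≥ 1, so a(u,u) = ∫(u')² + c∫u² ≥ ∫(u')² + ∫u² = ||u||_{H^1}², i.e. α = 1 works. No larger α is possible: a(u,u) ≥ α||u||_{H^1}² means (1−α)∫(u')² ≥ (α−c)∫u², and for the modes u_n = sin(nπ(x−x₀)/L) (x₀ the left endpoint) one has ∫u_n²/∫(u_n')² = (L/(nπ))² → 0, so a(u_n,u_n)/||u_n||_{H^1}² → 1. Hence the optimal constant is α = 1.
Therefore α = 1.


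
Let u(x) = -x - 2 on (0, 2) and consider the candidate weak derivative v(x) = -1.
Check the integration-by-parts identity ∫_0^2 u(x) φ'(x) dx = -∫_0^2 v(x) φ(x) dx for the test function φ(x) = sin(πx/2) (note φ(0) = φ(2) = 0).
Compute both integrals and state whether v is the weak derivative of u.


LHS = 4/π, RHS = 4/π. Yes, v = u' weakly.

u(x) = -x - 2, classical derivative u'(x) = -1.
φ(x) = sin(πx/2), so φ'(x) = π*cos(π*x/2)/2.
Note φ(0) = φ(2) = 0, so the boundary term u·φ vanishes.
LHS = ∫_0^2 u(x) φ'(x) dx = ∫_0^2 (-π*x*cos(π*x/2)/2 - π*cos(π*x/2)) dx. Term by term:
  ∫_0^2 -π*cos(π*x/2) dx = 0;  ∫_0^2 -π*x*cos(π*x/2)/2 dx = 4/π.
Sum: 0 + 4/π = 4/π.
So LHS = 4/π.
∫_0^2 v(x) φ(x) dx = ∫_0^2 (-sin(π*x/2)) dx. Term by term:
  ∫_0^2 -sin(π*x/2) dx = -4/π.
So RHS = -∫_0^2 v(x) φ(x) dx = 4/π.
LHS = RHS, so the identity holds for this test φ.
Moreover u is smooth here and v(x) = u'(x) = -1 pointwise, so the identity holds for every test function. Hence v is the weak derivative of u.


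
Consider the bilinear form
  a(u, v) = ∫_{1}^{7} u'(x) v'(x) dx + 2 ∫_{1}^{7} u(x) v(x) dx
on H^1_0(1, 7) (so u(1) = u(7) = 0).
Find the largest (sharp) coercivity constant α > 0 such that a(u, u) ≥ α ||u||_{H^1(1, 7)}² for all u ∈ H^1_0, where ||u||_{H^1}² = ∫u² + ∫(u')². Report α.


α = 1

Coercivity of a(·,·) on H^1_0(1, 7) means a(u, u) ≥ α ||u||_{H^1}² for every u ∈ H^1_0.
The interval has length L = 6, and Poincaré/coercivity depend only on L. Here a(u, u) = ∫(u')² + (2)·∫u².
Here c = 2 ≥ 1, so a(u,u) = ∫(u')² + c∫u² ≥ ∫(u')² + ∫u² = ||u||_{H^1}², i.e. α = 1 works. No larger α is possible: a(u,u) ≥ α||u||_{H^1}² means (1−α)∫(u')² ≥ (α−c)∫u², and for the modes u_n = sin(nπ(x−x₀)/L) (x₀ the left endpoint) one has ∫u_n²/∫(u_n')² = (L/(nπ))² → 0, so a(u_n,u_n)/||u_n||_{H^1}² → 1. Hence the optimal constant is α = 1.
Therefore α = 1.


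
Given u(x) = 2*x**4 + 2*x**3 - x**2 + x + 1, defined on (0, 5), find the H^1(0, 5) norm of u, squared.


||u||_{H^1}^2 = 281076235/126

The H^1 norm (squared) on an interval (0, L) is
  ||u||_{H^1}^2 = ∫_0^L u(x)^2 dx + ∫_0^L u'(x)^2 dx.
Compute u'(x) = 8*x**3 + 6*x**2 - 2*x + 1.
Then u(x)^2 = 4*x**8 + 8*x**7 + 9*x**4 + 2*x**3 - x**2 + 2*x + 1 and u'(x)^2 = 64*x**6 + 96*x**5 + 4*x**4 - 8*x**3 + 16*x**2 - 4*x + 1.
Integrate each monomial from 0 to 5 using ∫_0^5 c·x^n dx = c·5^(n+1)/(n+1):
  ∫_0^5 u(x)^2 dx = ∫_0^5 (4*x^8 + 8*x^7 + 9*x^4 + 2*x^3 - x^2 + 2*x + 1) dx. Term by term:
    ∫_0^5 4*x^8 dx = 7812500/9;  ∫_0^5 8*x^7 dx = 390625;  ∫_0^5 9*x^4 dx = 5625;
    ∫_0^5 2*x^3 dx = 625/2;  ∫_0^5 -x^2 dx = -125/3;  ∫_0^5 2*x dx = 25;
    ∫_0^5 1 dx = 5.
  Sum: 7812500/9 + 390625 + 5625 + 625/2 − 125/3 + 25 + 5 = 22762915/18.
  ∫_0^5 u'(x)^2 dx = ∫_0^5 (64*x^6 + 96*x^5 + 4*x^4 - 8*x^3 + 16*x^2 - 4*x + 1) dx. Term by term:
    ∫_0^5 64*x^6 dx = 5000000/7;  ∫_0^5 96*x^5 dx = 250000;  ∫_0^5 4*x^4 dx = 2500;
    ∫_0^5 -8*x^3 dx = -1250;  ∫_0^5 16*x^2 dx = 2000/3;  ∫_0^5 -4*x dx = -50;
    ∫_0^5 1 dx = 5.
  Sum: 5000000/7 + 250000 + 2500 − 1250 + 2000/3 − 50 + 5 = 20289305/21.
Adding: ||u||_{H^1}^2 = 22762915/18 + 20289305/21 = 281076235/126.


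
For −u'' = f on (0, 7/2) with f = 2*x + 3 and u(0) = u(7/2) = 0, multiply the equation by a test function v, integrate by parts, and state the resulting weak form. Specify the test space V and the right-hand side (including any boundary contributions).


V = H^1_0(0, 7/2) (so v(0) = v(7/2) = 0); weak form: ∫_0^7/2 u'v' dx = ∫_0^7/2 (2*x + 3) v dx for all v ∈ V.

Multiply both sides by a test function v and integrate from 0 to 7/2:
  ∫_0^7/2 −u''(x) v(x) dx = ∫_0^7/2 f(x) v(x) dx.
Integrate the LHS by parts once:
  ∫_0^7/2 −u'' v dx = −[u'(x) v(x)]_0^7/2 + ∫_0^7/2 u'(x) v'(x) dx.
Thus ∫_0^7/2 u'(x) v'(x) dx = ∫_0^7/2 f(x) v(x) dx + [u'(x) v(x)]_0^7/2.
Choose V so that boundary terms are either known or forced to vanish.
u is Dirichlet: u(0) = u(7/2) = 0. Let V = H^1_0(0, 7/2); then v(0) = v(7/2) = 0, and [u' v]_0^7/2 = 0.
Weak formulation: find u (satisfying any essential BC) such that ∫_0^7/2 u'(x) v'(x) dx = ∫_0^7/2 f v dx for all v ∈ V.
Substituting f(x) = 2*x + 3, the right-hand side is ∫_0^7/2 (2*x + 3) v dx.


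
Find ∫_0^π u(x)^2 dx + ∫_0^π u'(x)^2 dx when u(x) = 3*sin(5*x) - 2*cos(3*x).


||u||_{H^1(0,π)}^2 = 137*π

u'(x) = 6*sin(3*x) + 15*cos(5*x).
Expand u² and (u')² and integrate term by term on (0, π), using: for integers n ≥ 1, ∫_0^π sin²(nx) dx = ∫_0^π cos²(nx) dx = π/2; for n ≠ n', ∫_0^π sin(nx)sin(n'x) dx = ∫_0^π cos(nx)cos(n'x) dx = 0; and by product-to-sum, ∫_0^π sin(nx)cos(n'x) dx = ½∫_0^π [sin((n+n')x) + sin((n−n')x)] dx, which is 0 when n+n' is even and 2n/(n²−n'²) when n+n' is odd (it need not vanish on (0, π)).
  u² squared terms: (-2)²·∫cos(3x)² dx = 4·π/2 = 2*π;  (3)²·∫sin(5x)² dx = 9·π/2 = 9*π/2.
  u² cross terms: 2·(-2)·(3)·∫cos(3x)·sin(5x) dx = -12·(0) = 0.
  So ∫_0^π u² dx = 2*π + 9*π/2 + 0 = 13*π/2.
  (u')² squared terms: (6)²·∫sin(3x)² dx = 36·π/2 = 18*π;  (15)²·∫cos(5x)² dx = 225·π/2 = 225*π/2.
  (u')² cross terms: 2·(6)·(15)·∫sin(3x)·cos(5x) dx = 180·(0) = 0.
  So ∫_0^π (u')² dx = 18*π + 225*π/2 + 0 = 261*π/2.
||u||_{H^1}^2 = (13*π/2) + (261*π/2) = 137*π.


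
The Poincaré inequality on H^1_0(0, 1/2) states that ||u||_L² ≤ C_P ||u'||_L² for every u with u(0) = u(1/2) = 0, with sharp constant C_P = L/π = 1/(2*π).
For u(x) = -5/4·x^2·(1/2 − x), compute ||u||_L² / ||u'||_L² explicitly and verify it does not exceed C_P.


||u||_L² / ||u'||_L² = sqrt(14)/28 < C_P = 1/(2*π).

u(x) = -5/4·x^2·(1/2 − x), so u'(x) = 5*x*(3*x - 1)/4.
u(x) = -5/4·x^2·(1/2 − x) vanishes at x = 0 and x = 1/2, so u ∈ H^1_0(0, 1/2). Differentiate via the product rule and integrate the resulting polynomials term by term.
  ∫_0^1/2 u² dx = ∫_0^1/2 (25*x^6/16 - 25*x^5/16 + 25*x^4/64) dx. Term by term:
    ∫_0^1/2 25*x^6/16 dx = 25/14336;  ∫_0^1/2 -25*x^5/16 dx = -25/6144;  ∫_0^1/2 25*x^4/64 dx = 5/2048.
  Sum: 25/14336 − 25/6144 + 5/2048 = 5/43008.
  ∫_0^1/2 (u')² dx = ∫_0^1/2 (225*x^4/16 - 75*x^3/8 + 25*x^2/16) dx. Term by term:
    ∫_0^1/2 225*x^4/16 dx = 45/512;  ∫_0^1/2 -75*x^3/8 dx = -75/512;  ∫_0^1/2 25*x^2/16 dx = 25/384.
  Sum: 45/512 − 75/512 + 25/384 = 5/768.
∫_0^1/2 u² dx = 5/43008, so ||u||_L² = sqrt(210)/1344.
∫_0^1/2 (u')² dx = 5/768, so ||u'||_L² = sqrt(15)/48.
Ratio ||u||_L² / ||u'||_L² = sqrt(14)/28.
Sharp Poincaré constant on H^1_0(0, 1/2) is C_P = L/π = 1/(2*π), achieved by sin(2*π·x).
A polynomial bump cannot attain the sharp Poincaré constant (only the first sine eigenfunction does), so the ratio is strictly less than C_P, consistent with ||u||_L² ≤ C_P ||u'||_L².


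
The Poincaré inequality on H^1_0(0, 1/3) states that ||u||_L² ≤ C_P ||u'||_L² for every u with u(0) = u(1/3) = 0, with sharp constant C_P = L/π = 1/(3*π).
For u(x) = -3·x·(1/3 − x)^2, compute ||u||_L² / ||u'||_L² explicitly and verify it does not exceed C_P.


||u||_L² / ||u'||_L² = sqrt(14)/42 < C_P = 1/(3*π).

u(x) = -3·x·(1/3 − x)^2, so u'(x) = (1 - 9*x)*(x - 1/3).
u(x) = -3·x·(1/3 − x)^2 vanishes at x = 0 and x = 1/3, so u ∈ H^1_0(0, 1/3). Differentiate via the product rule and integrate the resulting polynomials term by term.
  ∫_0^1/3 u² dx = ∫_0^1/3 (9*x^6 - 12*x^5 + 6*x^4 - 4*x^3/3 + x^2/9) dx. Term by term:
    ∫_0^1/3 9*x^6 dx = 1/1701;  ∫_0^1/3 -12*x^5 dx = -2/729;  ∫_0^1/3 6*x^4 dx = 2/405;
    ∫_0^1/3 -4*x^3/3 dx = -1/243;  ∫_0^1/3 x^2/9 dx = 1/729.
  Sum: 1/1701 − 2/729 + 2/405 − 1/243 + 1/729 = 1/25515.
  ∫_0^1/3 (u')² dx = ∫_0^1/3 (81*x^4 - 72*x^3 + 22*x^2 - 8*x/3 + 1/9) dx. Term by term:
    ∫_0^1/3 81*x^4 dx = 1/15;  ∫_0^1/3 -72*x^3 dx = -2/9;  ∫_0^1/3 22*x^2 dx = 22/81;
    ∫_0^1/3 -8*x/3 dx = -4/27;  ∫_0^1/3 1/9 dx = 1/27.
  Sum: 1/15 − 2/9 + 22/81 − 4/27 + 1/27 = 2/405.
∫_0^1/3 u² dx = 1/25515, so ||u||_L² = sqrt(35)/945.
∫_0^1/3 (u')² dx = 2/405, so ||u'||_L² = sqrt(10)/45.
Ratio ||u||_L² / ||u'||_L² = sqrt(14)/42.
Sharp Poincaré constant on H^1_0(0, 1/3) is C_P = L/π = 1/(3*π), achieved by sin(3*π·x).
A polynomial bump cannot attain the sharp Poincaré constant (only the first sine eigenfunction does), so the ratio is strictly less than C_P, consistent with ||u||_L² ≤ C_P ||u'||_L².


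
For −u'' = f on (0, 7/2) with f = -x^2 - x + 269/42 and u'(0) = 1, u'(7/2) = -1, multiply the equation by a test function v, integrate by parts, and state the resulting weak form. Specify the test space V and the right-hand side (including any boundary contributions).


V = H^1(0, 7/2) (v unrestricted at boundary; u is determined up to an additive constant); weak form: ∫_0^7/2 u'v' dx = ∫_0^7/2 (-x^2 - x + 269/42) v dx − v(7/2) − v(0) for all v ∈ V.

Multiply both sides by a test function v and integrate from 0 to 7/2:
  ∫_0^7/2 −u''(x) v(x) dx = ∫_0^7/2 f(x) v(x) dx.
Integrate the LHS by parts once:
  ∫_0^7/2 −u'' v dx = −[u'(x) v(x)]_0^7/2 + ∫_0^7/2 u'(x) v'(x) dx.
Thus ∫_0^7/2 u'(x) v'(x) dx = ∫_0^7/2 f(x) v(x) dx + [u'(x) v(x)]_0^7/2.
Choose V so that boundary terms are either known or forced to vanish.
u has inhomogeneous Neumann u'(0) = 1, u'(7/2) = -1. [u' v]_0^7/2 = (-1)·v(7/2) − (1)·v(0) = − v(7/2) − v(0). Take V = H^1(0, 7/2); boundary term becomes part of RHS.
Weak formulation: find u (satisfying any essential BC) such that ∫_0^7/2 u'(x) v'(x) dx = ∫_0^7/2 f v dx − v(7/2) − v(0) for all v ∈ V (Neumann data are natural BCs: they enter the RHS as boundary terms).
Substituting f(x) = -x^2 - x + 269/42, the right-hand side is ∫_0^7/2 (-x^2 - x + 269/42) v dx − v(7/2) − v(0).
Compatibility check (pure Neumann): taking v ≡ 1 ∈ V gives 0 = ∫_0^7/2 f dx + (-1) − (1), i.e. ∫_0^7/2 f dx must equal u'(0) − u'(7/2) = 2. Indeed ∫_0^7/2 (-x^2 - x + 269/42) dx = 2, so the data are compatible. The solution is then unique only up to an additive constant (fix it e.g. by requiring ∫_0^7/2 u dx = 0).


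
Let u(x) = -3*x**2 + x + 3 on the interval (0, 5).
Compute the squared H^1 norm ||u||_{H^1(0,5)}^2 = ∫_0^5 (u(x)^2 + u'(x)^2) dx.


||u||_{H^1}^2 = 32725/6

The H^1 norm (squared) on an interval (0, L) is
  ||u||_{H^1}^2 = ∫_0^L u(x)^2 dx + ∫_0^L u'(x)^2 dx.
Compute u'(x) = 1 - 6*x.
Then u(x)^2 = 9*x**4 - 6*x**3 - 17*x**2 + 6*x + 9 and u'(x)^2 = 36*x**2 - 12*x + 1.
Integrate each monomial from 0 to 5 using ∫_0^5 c·x^n dx = c·5^(n+1)/(n+1):
  ∫_0^5 u(x)^2 dx = ∫_0^5 (9*x^4 - 6*x^3 - 17*x^2 + 6*x + 9) dx. Term by term:
    ∫_0^5 9*x^4 dx = 5625;  ∫_0^5 -6*x^3 dx = -1875/2;  ∫_0^5 -17*x^2 dx = -2125/3;
    ∫_0^5 6*x dx = 75;  ∫_0^5 9 dx = 45.
  Sum: 5625 − 1875/2 − 2125/3 + 75 + 45 = 24595/6.
  ∫_0^5 u'(x)^2 dx = ∫_0^5 (36*x^2 - 12*x + 1) dx. Term by term:
    ∫_0^5 36*x^2 dx = 1500;  ∫_0^5 -12*x dx = -150;  ∫_0^5 1 dx = 5.
  Sum: 1500 − 150 + 5 = 1355.
Adding: ||u||_{H^1}^2 = 24595/6 + 1355 = 32725/6.


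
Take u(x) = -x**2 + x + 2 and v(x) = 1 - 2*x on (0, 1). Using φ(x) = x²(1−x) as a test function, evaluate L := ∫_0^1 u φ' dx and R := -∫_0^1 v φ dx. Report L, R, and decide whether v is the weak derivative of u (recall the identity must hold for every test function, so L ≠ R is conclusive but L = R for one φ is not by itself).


LHS = 1/60, RHS = 1/60. Yes, v = u' weakly.

u(x) = -x**2 + x + 2, classical derivative u'(x) = 1 - 2*x.
φ(x) = x²(1−x), so φ'(x) = x*(2 - 3*x).
Note φ(0) = φ(1) = 0, so the boundary term u·φ vanishes.
LHS = ∫_0^1 u(x) φ'(x) dx = ∫_0^1 (3*x^4 - 5*x^3 - 4*x^2 + 4*x) dx. Term by term:
  ∫_0^1 3*x^4 dx = 3/5;  ∫_0^1 -5*x^3 dx = -5/4;  ∫_0^1 -4*x^2 dx = -4/3;
  ∫_0^1 4*x dx = 2.
Sum: 3/5 − 5/4 − 4/3 + 2 = 1/60.
So LHS = 1/60.
∫_0^1 v(x) φ(x) dx = ∫_0^1 (2*x^4 - 3*x^3 + x^2) dx. Term by term:
  ∫_0^1 2*x^4 dx = 2/5;  ∫_0^1 -3*x^3 dx = -3/4;  ∫_0^1 x^2 dx = 1/3.
Sum: 2/5 − 3/4 + 1/3 = -1/60.
So RHS = -∫_0^1 v(x) φ(x) dx = 1/60.
LHS = RHS, so the identity holds for this test φ.
Moreover u is smooth here and v(x) = u'(x) = 1 - 2*x pointwise, so the identity holds for every test function. Hence v is the weak derivative of u.


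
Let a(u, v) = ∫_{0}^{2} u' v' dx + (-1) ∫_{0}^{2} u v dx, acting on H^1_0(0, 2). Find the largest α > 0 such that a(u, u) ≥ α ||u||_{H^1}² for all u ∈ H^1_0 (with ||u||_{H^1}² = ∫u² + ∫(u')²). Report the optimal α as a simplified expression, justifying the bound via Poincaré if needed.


α = (-4 + π^2)/(4 + π^2)

Coercivity of a(·,·) on H^1_0(0, 2) means a(u, u) ≥ α ||u||_{H^1}² for every u ∈ H^1_0.
The interval has length L = 2, and Poincaré/coercivity depend only on L. Here a(u, u) = ∫(u')² + (-1)·∫u².
Here c = -1 < 0 with |c| < (π/L)² = π^2/4, so coercivity still holds. The condition a(u,u) ≥ α||u||_{H^1}² reads (1−α)∫(u')² ≥ (α−c)∫u². Any admissible α is ≤ 1 (rapidly oscillating u have ∫u²/∫(u')² → 0), and α = 1 would force 0 ≥ (1−c)∫u², impossible since c < 1; so 1−α > 0. By the sharp Poincaré inequality on H^1_0 of an interval of length L, ∫(u')² ≥ (π/L)²∫u² with equality for the first sine mode sin(π(x−x₀)/L) (x₀ the left endpoint), so the inequality holds for all u iff (1−α)(π/L)² ≥ α − c, i.e. α ≤ ((π/L)² + c)/((π/L)² + 1) = (1 + c(L/π)²)/(1 + (L/π)²). (Direct route, valid since c ≤ 0: Poincaré gives c∫u² ≥ c(L/π)²∫(u')², so a(u,u) ≥ (1 + c(L/π)²)∫(u')², while ||u||_{H^1}² ≤ (1 + (L/π)²)∫(u')²; dividing yields the same α.) With (π/L)² = π^2/4 and c = -1, the largest admissible constant is α = ((π/L)² + c)/((π/L)² + 1).
Simplifying, α = (-4 + π^2)/(4 + π^2).


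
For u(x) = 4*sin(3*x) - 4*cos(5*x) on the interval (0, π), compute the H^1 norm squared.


||u||_{H^1(0,π)}^2 = 288*π

u'(x) = 20*sin(5*x) + 12*cos(3*x).
Expand u² and (u')² and integrate term by term on (0, π), using: for integers n ≥ 1, ∫_0^π sin²(nx) dx = ∫_0^π cos²(nx) dx = π/2; for n ≠ n', ∫_0^π sin(nx)sin(n'x) dx = ∫_0^π cos(nx)cos(n'x) dx = 0; and by product-to-sum, ∫_0^π sin(nx)cos(n'x) dx = ½∫_0^π [sin((n+n')x) + sin((n−n')x)] dx, which is 0 when n+n' is even and 2n/(n²−n'²) when n+n' is odd (it need not vanish on (0, π)).
  u² squared terms: (-4)²·∫cos(5x)² dx = 16·π/2 = 8*π;  (4)²·∫sin(3x)² dx = 16·π/2 = 8*π.
  u² cross terms: 2·(-4)·(4)·∫cos(5x)·sin(3x) dx = -32·(0) = 0.
  So ∫_0^π u² dx = 8*π + 8*π + 0 = 16*π.
  (u')² squared terms: (12)²·∫cos(3x)² dx = 144·π/2 = 72*π;  (20)²·∫sin(5x)² dx = 400·π/2 = 200*π.
  (u')² cross terms: 2·(12)·(20)·∫cos(3x)·sin(5x) dx = 480·(0) = 0.
  So ∫_0^π (u')² dx = 72*π + 200*π + 0 = 272*π.
||u||_{H^1}^2 = (16*π) + (272*π) = 288*π.


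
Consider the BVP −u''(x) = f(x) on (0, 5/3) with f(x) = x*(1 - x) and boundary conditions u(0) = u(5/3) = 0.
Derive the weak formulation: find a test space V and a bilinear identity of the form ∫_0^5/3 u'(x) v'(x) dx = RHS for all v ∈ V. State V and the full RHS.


V = H^1_0(0, 5/3) (so v(0) = v(5/3) = 0); weak form: ∫_0^5/3 u'v' dx = ∫_0^5/3 (x*(1 - x)) v dx for all v ∈ V.

Multiply both sides by a test function v and integrate from 0 to 5/3:
  ∫_0^5/3 −u''(x) v(x) dx = ∫_0^5/3 f(x) v(x) dx.
Integrate the LHS by parts once:
  ∫_0^5/3 −u'' v dx = −[u'(x) v(x)]_0^5/3 + ∫_0^5/3 u'(x) v'(x) dx.
Thus ∫_0^5/3 u'(x) v'(x) dx = ∫_0^5/3 f(x) v(x) dx + [u'(x) v(x)]_0^5/3.
Choose V so that boundary terms are either known or forced to vanish.
u is Dirichlet: u(0) = u(5/3) = 0. Let V = H^1_0(0, 5/3); then v(0) = v(5/3) = 0, and [u' v]_0^5/3 = 0.
Weak formulation: find u (satisfying any essential BC) such that ∫_0^5/3 u'(x) v'(x) dx = ∫_0^5/3 f v dx for all v ∈ V.
Substituting f(x) = x*(1 - x), the right-hand side is ∫_0^5/3 (x*(1 - x)) v dx.


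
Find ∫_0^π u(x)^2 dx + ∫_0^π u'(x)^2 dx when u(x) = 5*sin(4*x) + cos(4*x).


||u||_{H^1(0,π)}^2 = 221*π

u'(x) = -4*sin(4*x) + 20*cos(4*x).
Expand u² and (u')² and integrate term by term on (0, π), using: for integers n ≥ 1, ∫_0^π sin²(nx) dx = ∫_0^π cos²(nx) dx = π/2; for n ≠ n', ∫_0^π sin(nx)sin(n'x) dx = ∫_0^π cos(nx)cos(n'x) dx = 0; and by product-to-sum, ∫_0^π sin(nx)cos(n'x) dx = ½∫_0^π [sin((n+n')x) + sin((n−n')x)] dx, which is 0 when n+n' is even and 2n/(n²−n'²) when n+n' is odd (it need not vanish on (0, π)).
  u² squared terms: (5)²·∫sin(4x)² dx = 25·π/2 = 25*π/2;  (1)²·∫cos(4x)² dx = 1·π/2 = π/2.
  u² cross terms: 2·(5)·(1)·∫sin(4x)·cos(4x) dx = 10·(0) = 0.
  So ∫_0^π u² dx = 25*π/2 + π/2 + 0 = 13*π.
  (u')² squared terms: (-4)²·∫sin(4x)² dx = 16·π/2 = 8*π;  (20)²·∫cos(4x)² dx = 400·π/2 = 200*π.
  (u')² cross terms: 2·(-4)·(20)·∫sin(4x)·cos(4x) dx = -160·(0) = 0.
  So ∫_0^π (u')² dx = 8*π + 200*π + 0 = 208*π.
||u||_{H^1}^2 = (13*π) + (208*π) = 221*π.


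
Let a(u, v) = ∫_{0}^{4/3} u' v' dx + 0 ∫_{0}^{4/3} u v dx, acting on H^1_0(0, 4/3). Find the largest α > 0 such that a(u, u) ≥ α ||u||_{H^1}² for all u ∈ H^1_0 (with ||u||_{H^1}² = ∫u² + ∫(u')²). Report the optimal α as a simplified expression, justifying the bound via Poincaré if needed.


α = 9*π^2/(16 + 9*π^2)

Coercivity of a(·,·) on H^1_0(0, 4/3) means a(u, u) ≥ α ||u||_{H^1}² for every u ∈ H^1_0.
The interval has length L = 4/3, and Poincaré/coercivity depend only on L. Here a(u, u) = ∫(u')² + (0)·∫u².
Here c = 0, so a(u,u) = ∫(u')² alone. The condition a(u,u) ≥ α||u||_{H^1}² reads (1−α)∫(u')² ≥ (α−c)∫u². Any admissible α is ≤ 1 (rapidly oscillating u have ∫u²/∫(u')² → 0), and α = 1 would force 0 ≥ (1−c)∫u², impossible since c < 1; so 1−α > 0. By the sharp Poincaré inequality on H^1_0 of an interval of length L, ∫(u')² ≥ (π/L)²∫u² with equality for the first sine mode sin(π(x−x₀)/L) (x₀ the left endpoint), so the inequality holds for all u iff (1−α)(π/L)² ≥ α − c, i.e. α ≤ ((π/L)² + c)/((π/L)² + 1) = (1 + c(L/π)²)/(1 + (L/π)²). (Direct route, valid since c ≤ 0: Poincaré gives c∫u² ≥ c(L/π)²∫(u')², so a(u,u) ≥ (1 + c(L/π)²)∫(u')², while ||u||_{H^1}² ≤ (1 + (L/π)²)∫(u')²; dividing yields the same α.) With (π/L)² = 9*π^2/16 and c = 0, the largest admissible constant is α = ((π/L)² + c)/((π/L)² + 1).
Simplifying, α = 9*π^2/(16 + 9*π^2).


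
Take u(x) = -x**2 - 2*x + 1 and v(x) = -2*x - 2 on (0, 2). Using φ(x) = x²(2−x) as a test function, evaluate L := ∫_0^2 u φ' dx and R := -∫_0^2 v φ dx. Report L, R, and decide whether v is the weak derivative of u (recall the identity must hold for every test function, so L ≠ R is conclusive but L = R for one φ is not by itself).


LHS = 88/15, RHS = 88/15. Yes, v = u' weakly.

u(x) = -x**2 - 2*x + 1, classical derivative u'(x) = -2*x - 2.
φ(x) = x²(2−x), so φ'(x) = x*(4 - 3*x).
Note φ(0) = φ(2) = 0, so the boundary term u·φ vanishes.
LHS = ∫_0^2 u(x) φ'(x) dx = ∫_0^2 (3*x^4 + 2*x^3 - 11*x^2 + 4*x) dx. Term by term:
  ∫_0^2 3*x^4 dx = 96/5;  ∫_0^2 2*x^3 dx = 8;  ∫_0^2 -11*x^2 dx = -88/3;
  ∫_0^2 4*x dx = 8.
Sum: 96/5 + 8 − 88/3 + 8 = 88/15.
So LHS = 88/15.
∫_0^2 v(x) φ(x) dx = ∫_0^2 (2*x^4 - 2*x^3 - 4*x^2) dx. Term by term:
  ∫_0^2 2*x^4 dx = 64/5;  ∫_0^2 -2*x^3 dx = -8;  ∫_0^2 -4*x^2 dx = -32/3.
Sum: 64/5 − 8 − 32/3 = -88/15.
So RHS = -∫_0^2 v(x) φ(x) dx = 88/15.
LHS = RHS, so the identity holds for this test φ.
Moreover u is smooth here and v(x) = u'(x) = -2*x - 2 pointwise, so the identity holds for every test function. Hence v is the weak derivative of u.


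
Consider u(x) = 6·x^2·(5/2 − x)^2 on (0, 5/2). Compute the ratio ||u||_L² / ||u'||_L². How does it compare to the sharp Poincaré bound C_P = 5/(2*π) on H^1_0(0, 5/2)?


||u||_L² / ||u'||_L² = 5*sqrt(3)/12 < C_P = 5/(2*π).

u(x) = 6·x^2·(5/2 − x)^2, so u'(x) = 3*x*(2*x - 5)*(4*x - 5).
u(x) = 6·x^2·(5/2 − x)^2 vanishes at x = 0 and x = 5/2, so u ∈ H^1_0(0, 5/2). Differentiate via the product rule and integrate the resulting polynomials term by term.
  ∫_0^5/2 u² dx = ∫_0^5/2 (36*x^8 - 360*x^7 + 1350*x^6 - 2250*x^5 + 5625*x^4/4) dx. Term by term:
    ∫_0^5/2 36*x^8 dx = 1953125/128;  ∫_0^5/2 -360*x^7 dx = -17578125/256;  ∫_0^5/2 1350*x^6 dx = 52734375/448;
    ∫_0^5/2 -2250*x^5 dx = -5859375/64;  ∫_0^5/2 5625*x^4/4 dx = 3515625/128.
  Sum: 1953125/128 − 17578125/256 + 52734375/448 − 5859375/64 + 3515625/128 = 390625/1792.
  ∫_0^5/2 (u')² dx = ∫_0^5/2 (576*x^6 - 4320*x^5 + 11700*x^4 - 13500*x^3 + 5625*x^2) dx. Term by term:
    ∫_0^5/2 576*x^6 dx = 703125/14;  ∫_0^5/2 -4320*x^5 dx = -703125/4;  ∫_0^5/2 11700*x^4 dx = 1828125/8;
    ∫_0^5/2 -13500*x^3 dx = -2109375/16;  ∫_0^5/2 5625*x^2 dx = 234375/8.
  Sum: 703125/14 − 703125/4 + 1828125/8 − 2109375/16 + 234375/8 = 46875/112.
∫_0^5/2 u² dx = 390625/1792, so ||u||_L² = 625*sqrt(7)/112.
∫_0^5/2 (u')² dx = 46875/112, so ||u'||_L² = 125*sqrt(21)/28.
Ratio ||u||_L² / ||u'||_L² = 5*sqrt(3)/12.
Sharp Poincaré constant on H^1_0(0, 5/2) is C_P = L/π = 5/(2*π), achieved by sin(2*π/5·x).
A polynomial bump cannot attain the sharp Poincaré constant (only the first sine eigenfunction does), so the ratio is strictly less than C_P, consistent with ||u||_L² ≤ C_P ||u'||_L².


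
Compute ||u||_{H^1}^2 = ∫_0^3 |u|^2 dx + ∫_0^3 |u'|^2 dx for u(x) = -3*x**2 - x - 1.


||u||_{H^1}^2 = 10149/10

The H^1 norm (squared) on an interval (0, L) is
  ||u||_{H^1}^2 = ∫_0^L u(x)^2 dx + ∫_0^L u'(x)^2 dx.
Compute u'(x) = -6*x - 1.
Then u(x)^2 = 9*x**4 + 6*x**3 + 7*x**2 + 2*x + 1 and u'(x)^2 = 36*x**2 + 12*x + 1.
Integrate each monomial from 0 to 3 using ∫_0^3 c·x^n dx = c·3^(n+1)/(n+1):
  ∫_0^3 u(x)^2 dx = ∫_0^3 (9*x^4 + 6*x^3 + 7*x^2 + 2*x + 1) dx. Term by term:
    ∫_0^3 9*x^4 dx = 2187/5;  ∫_0^3 6*x^3 dx = 243/2;  ∫_0^3 7*x^2 dx = 63;
    ∫_0^3 2*x dx = 9;  ∫_0^3 1 dx = 3.
  Sum: 2187/5 + 243/2 + 63 + 9 + 3 = 6339/10.
  ∫_0^3 u'(x)^2 dx = ∫_0^3 (36*x^2 + 12*x + 1) dx. Term by term:
    ∫_0^3 36*x^2 dx = 324;  ∫_0^3 12*x dx = 54;  ∫_0^3 1 dx = 3.
  Sum: 324 + 54 + 3 = 381.
Adding: ||u||_{H^1}^2 = 6339/10 + 381 = 10149/10.


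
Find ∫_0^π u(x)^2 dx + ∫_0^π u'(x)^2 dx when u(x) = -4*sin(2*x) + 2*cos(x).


||u||_{H^1(0,π)}^2 = -128/3 + 44*π

u'(x) = -2*sin(x) - 8*cos(2*x).
Expand u² and (u')² and integrate term by term on (0, π), using: for integers n ≥ 1, ∫_0^π sin²(nx) dx = ∫_0^π cos²(nx) dx = π/2; for n ≠ n', ∫_0^π sin(nx)sin(n'x) dx = ∫_0^π cos(nx)cos(n'x) dx = 0; and by product-to-sum, ∫_0^π sin(nx)cos(n'x) dx = ½∫_0^π [sin((n+n')x) + sin((n−n')x)] dx, which is 0 when n+n' is even and 2n/(n²−n'²) when n+n' is odd (it need not vanish on (0, π)).
  u² squared terms: (-4)²·∫sin(2x)² dx = 16·π/2 = 8*π;  (2)²·∫cos(x)² dx = 4·π/2 = 2*π.
  u² cross terms: 2·(-4)·(2)·∫sin(2x)·cos(x) dx = -16·(4/3) = -64/3.
  So ∫_0^π u² dx = 8*π + 2*π − 64/3 = -64/3 + 10*π.
  (u')² squared terms: (-8)²·∫cos(2x)² dx = 64·π/2 = 32*π;  (-2)²·∫sin(x)² dx = 4·π/2 = 2*π.
  (u')² cross terms: 2·(-8)·(-2)·∫cos(2x)·sin(x) dx = 32·(-2/3) = -64/3.
  So ∫_0^π (u')² dx = 32*π + 2*π − 64/3 = -64/3 + 34*π.
||u||_{H^1}^2 = (-64/3 + 10*π) + (-64/3 + 34*π) = -128/3 + 44*π.


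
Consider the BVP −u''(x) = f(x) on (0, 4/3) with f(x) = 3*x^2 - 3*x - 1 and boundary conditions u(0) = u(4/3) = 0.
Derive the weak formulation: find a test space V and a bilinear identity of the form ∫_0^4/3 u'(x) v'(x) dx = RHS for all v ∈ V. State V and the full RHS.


V = H^1_0(0, 4/3) (so v(0) = v(4/3) = 0); weak form: ∫_0^4/3 u'v' dx = ∫_0^4/3 (3*x^2 - 3*x - 1) v dx for all v ∈ V.

Multiply both sides by a test function v and integrate from 0 to 4/3:
  ∫_0^4/3 −u''(x) v(x) dx = ∫_0^4/3 f(x) v(x) dx.
Integrate the LHS by parts once:
  ∫_0^4/3 −u'' v dx = −[u'(x) v(x)]_0^4/3 + ∫_0^4/3 u'(x) v'(x) dx.
Thus ∫_0^4/3 u'(x) v'(x) dx = ∫_0^4/3 f(x) v(x) dx + [u'(x) v(x)]_0^4/3.
Choose V so that boundary terms are either known or forced to vanish.
u is Dirichlet: u(0) = u(4/3) = 0. Let V = H^1_0(0, 4/3); then v(0) = v(4/3) = 0, and [u' v]_0^4/3 = 0.
Weak formulation: find u (satisfying any essential BC) such that ∫_0^4/3 u'(x) v'(x) dx = ∫_0^4/3 f v dx for all v ∈ V.
Substituting f(x) = 3*x^2 - 3*x - 1, the right-hand side is ∫_0^4/3 (3*x^2 - 3*x - 1) v dx.


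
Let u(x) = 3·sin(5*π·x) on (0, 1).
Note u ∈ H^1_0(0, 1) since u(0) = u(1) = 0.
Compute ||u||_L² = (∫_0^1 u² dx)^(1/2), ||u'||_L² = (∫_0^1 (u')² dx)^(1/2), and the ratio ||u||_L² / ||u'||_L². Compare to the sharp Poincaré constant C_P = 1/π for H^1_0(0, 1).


||u||_L² / ||u'||_L² = 1/(5*π) < C_P = 1/π.

u(x) = 3·sin(5*π·x), so u'(x) = 15*π*cos(5*π*x).
Writing u(x) = A·sin(kπx/L) with A = 3 and k = 5, use ∫_0^L sin²(kπx/L) dx = L/2 and ∫_0^L cos²(kπx/L) dx = L/2.
u² = 9·sin²(5*π·x) and (u')² = 225*π^2·cos²(5*π·x), and each of sin², cos² integrates to L/2 = 1/2 over (0, 1).
∫_0^1 u² dx = 9/2, so ||u||_L² = 3*sqrt(2)/2.
∫_0^1 (u')² dx = 225*π^2/2, so ||u'||_L² = 15*sqrt(2)*π/2.
Ratio ||u||_L² / ||u'||_L² = 1/(5*π).
Sharp Poincaré constant on H^1_0(0, 1) is C_P = L/π = 1/π, achieved by sin(π·x).
This is the k = 5 harmonic; the ratio L/(kπ) is strictly less than C_P = L/π, consistent with the sharp inequality ||u||_L² ≤ C_P ||u'||_L².


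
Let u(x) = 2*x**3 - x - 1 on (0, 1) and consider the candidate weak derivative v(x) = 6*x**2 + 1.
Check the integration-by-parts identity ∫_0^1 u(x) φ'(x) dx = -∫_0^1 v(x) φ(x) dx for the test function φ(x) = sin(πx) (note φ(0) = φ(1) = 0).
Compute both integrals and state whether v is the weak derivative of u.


LHS = -4/π + 24/π^3, RHS = -8/π + 24/π^3. No, v is not the weak derivative of u.

u(x) = 2*x**3 - x - 1, classical derivative u'(x) = 6*x**2 - 1.
φ(x) = sin(πx), so φ'(x) = π*cos(π*x).
Note φ(0) = φ(1) = 0, so the boundary term u·φ vanishes.
LHS = ∫_0^1 u(x) φ'(x) dx = ∫_0^1 (2*π*x^3*cos(π*x) - π*x*cos(π*x) - π*cos(π*x)) dx. Term by term:
  ∫_0^1 -π*cos(π*x) dx = 0;  ∫_0^1 -π*x*cos(π*x) dx = 2/π;  ∫_0^1 2*π*x^3*cos(π*x) dx = -6/π + 24/π^3.
Sum: 0 + 2/π + -6/π + 24/π^3 = -4/π + 24/π^3.
So LHS = -4/π + 24/π^3.
∫_0^1 v(x) φ(x) dx = ∫_0^1 (6*x^2*sin(π*x) + sin(π*x)) dx. Term by term:
  ∫_0^1 6*x^2*sin(π*x) dx = -24/π^3 + 6/π;  ∫_0^1 sin(π*x) dx = 2/π.
Sum: -24/π^3 + 6/π + 2/π = -24/π^3 + 8/π.
So RHS = -∫_0^1 v(x) φ(x) dx = -8/π + 24/π^3.
LHS − RHS = 4/π ≠ 0, so the identity fails.
(For a valid weak derivative the identity must hold for EVERY test function, in particular this one. The failure shows v is NOT the weak derivative of u.)
Correct weak derivative would be u'(x) = 6*x**2 - 1.


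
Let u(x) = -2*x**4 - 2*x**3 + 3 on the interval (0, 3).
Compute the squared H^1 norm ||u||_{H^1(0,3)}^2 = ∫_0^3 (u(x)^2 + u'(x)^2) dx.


||u||_{H^1}^2 = 1720899/35

The H^1 norm (squared) on an interval (0, L) is
  ||u||_{H^1}^2 = ∫_0^L u(x)^2 dx + ∫_0^L u'(x)^2 dx.
Compute u'(x) = -8*x**3 - 6*x**2.
Then u(x)^2 = 4*x**8 + 8*x**7 + 4*x**6 - 12*x**4 - 12*x**3 + 9 and u'(x)^2 = 64*x**6 + 96*x**5 + 36*x**4.
Integrate each monomial from 0 to 3 using ∫_0^3 c·x^n dx = c·3^(n+1)/(n+1):
  ∫_0^3 u(x)^2 dx = ∫_0^3 (4*x^8 + 8*x^7 + 4*x^6 - 12*x^4 - 12*x^3 + 9) dx. Term by term:
    ∫_0^3 4*x^8 dx = 8748;  ∫_0^3 8*x^7 dx = 6561;  ∫_0^3 4*x^6 dx = 8748/7;
    ∫_0^3 -12*x^4 dx = -2916/5;  ∫_0^3 -12*x^3 dx = -243;  ∫_0^3 9 dx = 27.
  Sum: 8748 + 6561 + 8748/7 − 2916/5 − 243 + 27 = 551583/35.
  ∫_0^3 u'(x)^2 dx = ∫_0^3 (64*x^6 + 96*x^5 + 36*x^4) dx. Term by term:
    ∫_0^3 64*x^6 dx = 139968/7;  ∫_0^3 96*x^5 dx = 11664;  ∫_0^3 36*x^4 dx = 8748/5.
  Sum: 139968/7 + 11664 + 8748/5 = 1169316/35.
Adding: ||u||_{H^1}^2 = 551583/35 + 1169316/35 = 1720899/35.


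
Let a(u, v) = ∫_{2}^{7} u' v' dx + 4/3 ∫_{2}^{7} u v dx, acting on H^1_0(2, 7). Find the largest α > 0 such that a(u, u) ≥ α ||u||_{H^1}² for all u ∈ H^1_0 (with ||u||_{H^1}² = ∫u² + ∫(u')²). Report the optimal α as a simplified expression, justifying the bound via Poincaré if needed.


α = 1

Coercivity of a(·,·) on H^1_0(2, 7) means a(u, u) ≥ α ||u||_{H^1}² for every u ∈ H^1_0.
The interval has length L = 5, and Poincaré/coercivity depend only on L. Here a(u, u) = ∫(u')² + (4/3)·∫u².
Here c = 4/3 ≥ 1, so a(u,u) = ∫(u')² + c∫u² ≥ ∫(u')² + ∫u² = ||u||_{H^1}², i.e. α = 1 works. No larger α is possible: a(u,u) ≥ α||u||_{H^1}² means (1−α)∫(u')² ≥ (α−c)∫u², and for the modes u_n = sin(nπ(x−x₀)/L) (x₀ the left endpoint) one has ∫u_n²/∫(u_n')² = (L/(nπ))² → 0, so a(u_n,u_n)/||u_n||_{H^1}² → 1. Hence the optimal constant is α = 1.
Therefore α = 1.


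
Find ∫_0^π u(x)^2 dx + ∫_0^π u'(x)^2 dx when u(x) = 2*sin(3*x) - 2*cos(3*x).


||u||_{H^1(0,π)}^2 = 40*π

u'(x) = 6*sin(3*x) + 6*cos(3*x).
Expand u² and (u')² and integrate term by term on (0, π), using: for integers n ≥ 1, ∫_0^π sin²(nx) dx = ∫_0^π cos²(nx) dx = π/2; for n ≠ n', ∫_0^π sin(nx)sin(n'x) dx = ∫_0^π cos(nx)cos(n'x) dx = 0; and by product-to-sum, ∫_0^π sin(nx)cos(n'x) dx = ½∫_0^π [sin((n+n')x) + sin((n−n')x)] dx, which is 0 when n+n' is even and 2n/(n²−n'²) when n+n' is odd (it need not vanish on (0, π)).
  u² squared terms: (-2)²·∫cos(3x)² dx = 4·π/2 = 2*π;  (2)²·∫sin(3x)² dx = 4·π/2 = 2*π.
  u² cross terms: 2·(-2)·(2)·∫cos(3x)·sin(3x) dx = -8·(0) = 0.
  So ∫_0^π u² dx = 2*π + 2*π + 0 = 4*π.
  (u')² squared terms: (6)²·∫cos(3x)² dx = 36·π/2 = 18*π;  (6)²·∫sin(3x)² dx = 36·π/2 = 18*π.
  (u')² cross terms: 2·(6)·(6)·∫cos(3x)·sin(3x) dx = 72·(0) = 0.
  So ∫_0^π (u')² dx = 18*π + 18*π + 0 = 36*π.
||u||_{H^1}^2 = (4*π) + (36*π) = 40*π.


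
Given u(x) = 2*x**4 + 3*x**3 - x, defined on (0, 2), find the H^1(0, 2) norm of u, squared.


||u||_{H^1}^2 = 240182/63

The H^1 norm (squared) on an interval (0, L) is
  ||u||_{H^1}^2 = ∫_0^L u(x)^2 dx + ∫_0^L u'(x)^2 dx.
Compute u'(x) = 8*x**3 + 9*x**2 - 1.
Then u(x)^2 = 4*x**8 + 12*x**7 + 9*x**6 - 4*x**5 - 6*x**4 + x**2 and u'(x)^2 = 64*x**6 + 144*x**5 + 81*x**4 - 16*x**3 - 18*x**2 + 1.
Integrate each monomial from 0 to 2 using ∫_0^2 c·x^n dx = c·2^(n+1)/(n+1):
  ∫_0^2 u(x)^2 dx = ∫_0^2 (4*x^8 + 12*x^7 + 9*x^6 - 4*x^5 - 6*x^4 + x^2) dx. Term by term:
    ∫_0^2 4*x^8 dx = 2048/9;  ∫_0^2 12*x^7 dx = 384;  ∫_0^2 9*x^6 dx = 1152/7;
    ∫_0^2 -4*x^5 dx = -128/3;  ∫_0^2 -6*x^4 dx = -192/5;  ∫_0^2 x^2 dx = 8/3.
  Sum: 2048/9 + 384 + 1152/7 − 128/3 − 192/5 + 8/3 = 219784/315.
  ∫_0^2 u'(x)^2 dx = ∫_0^2 (64*x^6 + 144*x^5 + 81*x^4 - 16*x^3 - 18*x^2 + 1) dx. Term by term:
    ∫_0^2 64*x^6 dx = 8192/7;  ∫_0^2 144*x^5 dx = 1536;  ∫_0^2 81*x^4 dx = 2592/5;
    ∫_0^2 -16*x^3 dx = -64;  ∫_0^2 -18*x^2 dx = -48;  ∫_0^2 1 dx = 2.
  Sum: 8192/7 + 1536 + 2592/5 − 64 − 48 + 2 = 109014/35.
Adding: ||u||_{H^1}^2 = 219784/315 + 109014/35 = 240182/63.


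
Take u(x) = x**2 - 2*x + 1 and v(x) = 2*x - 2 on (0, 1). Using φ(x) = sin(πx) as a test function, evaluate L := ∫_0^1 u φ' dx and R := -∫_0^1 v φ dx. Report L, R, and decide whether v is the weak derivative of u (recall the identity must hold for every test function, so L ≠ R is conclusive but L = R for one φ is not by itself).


LHS = 2/π, RHS = 2/π. Yes, v = u' weakly.

u(x) = x**2 - 2*x + 1, classical derivative u'(x) = 2*x - 2.
φ(x) = sin(πx), so φ'(x) = π*cos(π*x).
Note φ(0) = φ(1) = 0, so the boundary term u·φ vanishes.
LHS = ∫_0^1 u(x) φ'(x) dx = ∫_0^1 (π*x^2*cos(π*x) - 2*π*x*cos(π*x) + π*cos(π*x)) dx. Term by term:
  ∫_0^1 π*cos(π*x) dx = 0;  ∫_0^1 π*x^2*cos(π*x) dx = -2/π;  ∫_0^1 -2*π*x*cos(π*x) dx = 4/π.
Sum: 0 − 2/π + 4/π = 2/π.
So LHS = 2/π.
∫_0^1 v(x) φ(x) dx = ∫_0^1 (2*x*sin(π*x) - 2*sin(π*x)) dx. Term by term:
  ∫_0^1 -2*sin(π*x) dx = -4/π;  ∫_0^1 2*x*sin(π*x) dx = 2/π.
Sum: -4/π + 2/π = -2/π.
So RHS = -∫_0^1 v(x) φ(x) dx = 2/π.
LHS = RHS, so the identity holds for this test φ.
Moreover u is smooth here and v(x) = u'(x) = 2*x - 2 pointwise, so the identity holds for every test function. Hence v is the weak derivative of u.


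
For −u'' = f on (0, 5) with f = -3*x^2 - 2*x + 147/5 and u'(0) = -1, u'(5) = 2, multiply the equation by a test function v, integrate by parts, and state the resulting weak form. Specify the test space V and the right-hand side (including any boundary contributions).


V = H^1(0, 5) (v unrestricted at boundary; u is determined up to an additive constant); weak form: ∫_0^5 u'v' dx = ∫_0^5 (-3*x^2 - 2*x + 147/5) v dx + 2·v(5) + v(0) for all v ∈ V.

Multiply both sides by a test function v and integrate from 0 to 5:
  ∫_0^5 −u''(x) v(x) dx = ∫_0^5 f(x) v(x) dx.
Integrate the LHS by parts once:
  ∫_0^5 −u'' v dx = −[u'(x) v(x)]_0^5 + ∫_0^5 u'(x) v'(x) dx.
Thus ∫_0^5 u'(x) v'(x) dx = ∫_0^5 f(x) v(x) dx + [u'(x) v(x)]_0^5.
Choose V so that boundary terms are either known or forced to vanish.
u has inhomogeneous Neumann u'(0) = -1, u'(5) = 2. [u' v]_0^5 = (2)·v(5) − (-1)·v(0) = 2·v(5) + v(0). Take V = H^1(0, 5); boundary term becomes part of RHS.
Weak formulation: find u (satisfying any essential BC) such that ∫_0^5 u'(x) v'(x) dx = ∫_0^5 f v dx + 2·v(5) + v(0) for all v ∈ V (Neumann data are natural BCs: they enter the RHS as boundary terms).
Substituting f(x) = -3*x^2 - 2*x + 147/5, the right-hand side is ∫_0^5 (-3*x^2 - 2*x + 147/5) v dx + 2·v(5) + v(0).
Compatibility check (pure Neumann): taking v ≡ 1 ∈ V gives 0 = ∫_0^5 f dx + (2) − (-1), i.e. ∫_0^5 f dx must equal u'(0) − u'(5) = -3. Indeed ∫_0^5 (-3*x^2 - 2*x + 147/5) dx = -3, so the data are compatible. The solution is then unique only up to an additive constant (fix it e.g. by requiring ∫_0^5 u dx = 0).
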